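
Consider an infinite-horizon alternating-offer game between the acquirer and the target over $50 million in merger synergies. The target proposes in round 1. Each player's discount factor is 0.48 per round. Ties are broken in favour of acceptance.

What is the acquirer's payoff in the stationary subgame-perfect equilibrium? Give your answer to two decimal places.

16.22

In a stationary SPE each proposer offers the other exactly their discounted continuation value.
If the target keeps x when proposing and the acquirer keeps y when proposing, then x = 50 − 0.48y and y = 50 − 0.48x.
Solving: x = 50(1 − 0.48) / (1 − 0.48·0.48) = 26 / 0.7696 ≈ 33.7838.
The acquirer gets 50 − 33.7838 ≈ 16.2162.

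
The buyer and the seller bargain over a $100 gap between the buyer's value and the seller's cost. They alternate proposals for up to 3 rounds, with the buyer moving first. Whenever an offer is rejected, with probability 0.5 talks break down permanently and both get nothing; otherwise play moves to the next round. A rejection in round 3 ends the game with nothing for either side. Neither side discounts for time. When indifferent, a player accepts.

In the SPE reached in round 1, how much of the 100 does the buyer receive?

Round 3 (the buyer proposes): the seller will accept anything ≥ 0, so the buyer offers 0 and keeps 100.
Round 2 (the seller proposes): rejecting gives the buyer an expected 0.5 × 100 = 50; the seller offers that and keeps 50.
Round 1 (the buyer proposes): rejecting gives the seller an expected 0.5 × 50 = 25. The buyer offers 25 and keeps 100 − 25 = 75.

75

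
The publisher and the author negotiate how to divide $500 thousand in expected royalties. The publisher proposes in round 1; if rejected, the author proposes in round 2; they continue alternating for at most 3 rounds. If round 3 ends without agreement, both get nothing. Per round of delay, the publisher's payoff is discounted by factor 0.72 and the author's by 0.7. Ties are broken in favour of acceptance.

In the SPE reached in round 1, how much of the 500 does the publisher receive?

Round 3 (the publisher proposes): rejection yields 0 for the author; the publisher offers 0 and keeps 500.
Round 2 (the author proposes): the publisher can get 500 next round, worth 0.72 × 500 = 360 now, so the author offers 360, keeping 140.
Round 1 (the publisher proposes): the author can get 140 next round, worth 0.7 × 140 = 98 now. The publisher offers 98 and keeps 500 − 98 = 402.

402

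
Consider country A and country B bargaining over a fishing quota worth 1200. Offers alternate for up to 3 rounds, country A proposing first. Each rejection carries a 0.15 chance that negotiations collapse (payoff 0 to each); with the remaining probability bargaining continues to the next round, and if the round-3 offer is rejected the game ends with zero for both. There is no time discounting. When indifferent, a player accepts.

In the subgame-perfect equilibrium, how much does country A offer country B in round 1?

Round 3 (country A proposes): country B will accept anything ≥ 0, so country A offers 0 and keeps 1200.
Round 2 (country B proposes): rejecting gives country A an expected 0.85 × 1200 = 1020. Country B offers 1020 and keeps 1200 − 1020 = 180.
Round 1 (country A proposes): rejecting gives country B an expected 0.85 × 180 = 153. Country A offers 153 and keeps 1200 − 153 = 1047.

153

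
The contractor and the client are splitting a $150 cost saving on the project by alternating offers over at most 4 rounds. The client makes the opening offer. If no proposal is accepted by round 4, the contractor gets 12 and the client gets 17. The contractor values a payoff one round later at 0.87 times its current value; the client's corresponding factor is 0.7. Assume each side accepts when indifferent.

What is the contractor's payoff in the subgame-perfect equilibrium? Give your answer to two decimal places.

109.62

Round 4 (the contractor proposes): the client gets 17 if talks fail, so the contractor offers 17 and keeps 133.
Round 3 (the client proposes): the contractor can get 133 next round, worth 0.87 × 133 = 115.71 now, so the client offers 115.71, keeping 34.29.
Round 2 (the contractor proposes): the client can get 34.29 next round, worth 0.7 × 34.29 = 24.003 now, so the contractor offers 24.003, keeping 125.997.
Round 1 (the client proposes): the contractor can get 125.997 next round, worth 0.87 × 125.997 = 109.61739 now; the client offers that and keeps 40.38261.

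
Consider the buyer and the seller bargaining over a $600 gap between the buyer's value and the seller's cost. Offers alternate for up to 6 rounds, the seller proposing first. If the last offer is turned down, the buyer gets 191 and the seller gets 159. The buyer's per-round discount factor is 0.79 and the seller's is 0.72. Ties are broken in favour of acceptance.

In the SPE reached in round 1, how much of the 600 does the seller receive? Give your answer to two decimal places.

Round 6 (the buyer proposes): the seller gets 159 if talks fail, so the buyer offers 159 and keeps 441.
Round 5 (the seller proposes): the buyer can get 441 next round, worth 0.79 × 441 = 348.39 now; the seller offers that and keeps 251.61.
Round 4 (the buyer proposes): the seller can get 251.61 next round, worth 0.72 × 251.61 = 181.1592 now. The buyer offers 181.1592 and keeps 600 − 181.1592 = 418.8408.
Round 3 (the seller proposes): the buyer can get 418.8408 next round, worth 0.79 × 418.8408 = 330.884232 now; the seller offers that and keeps 269.115768.
Round 2 (the buyer proposes): the seller can get 269.115768 next round, worth 0.72 × 269.115768 = 193.76335296 now, so the buyer offers 193.76335296, keeping 406.23664704.
Round 1 (the seller proposes): the buyer can get 406.23664704 next round, worth 0.79 × 406.23664704 = 320.9269511616 now. The seller offers 320.9269511616 and keeps 600 − 320.9269511616 = 279.0730488384.

279.07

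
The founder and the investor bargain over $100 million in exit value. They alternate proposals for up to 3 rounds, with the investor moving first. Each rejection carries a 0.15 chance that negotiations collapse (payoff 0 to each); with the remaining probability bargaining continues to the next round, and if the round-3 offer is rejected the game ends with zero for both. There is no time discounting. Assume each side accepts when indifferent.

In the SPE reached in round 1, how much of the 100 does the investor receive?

87.25

Round 3 (the investor proposes): the founder will accept anything ≥ 0, so the investor offers 0 and keeps 100.
Round 2 (the founder proposes): rejecting gives the investor an expected 0.85 × 100 = 85. The founder offers 85 and keeps 100 − 85 = 15.
Round 1 (the investor proposes): rejecting gives the founder an expected 0.85 × 15 = 12.75, so the investor offers 12.75, keeping 87.25.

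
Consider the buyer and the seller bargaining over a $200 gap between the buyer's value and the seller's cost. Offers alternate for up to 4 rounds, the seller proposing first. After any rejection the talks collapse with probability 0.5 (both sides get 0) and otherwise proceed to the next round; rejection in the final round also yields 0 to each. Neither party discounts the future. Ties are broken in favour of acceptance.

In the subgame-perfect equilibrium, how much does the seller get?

Round 4 (the buyer proposes): rejection yields 0 for the seller; the buyer offers 0 and keeps 200.
Round 3 (the seller proposes): rejecting gives the buyer an expected 0.5 × 200 = 100, so the seller offers 100, keeping 100.
Round 2 (the buyer proposes): rejecting gives the seller an expected 0.5 × 100 = 50; the buyer offers that and keeps 150.
Round 1 (the seller proposes): rejecting gives the buyer an expected 0.5 × 150 = 75, so the seller offers 75, keeping 125.

125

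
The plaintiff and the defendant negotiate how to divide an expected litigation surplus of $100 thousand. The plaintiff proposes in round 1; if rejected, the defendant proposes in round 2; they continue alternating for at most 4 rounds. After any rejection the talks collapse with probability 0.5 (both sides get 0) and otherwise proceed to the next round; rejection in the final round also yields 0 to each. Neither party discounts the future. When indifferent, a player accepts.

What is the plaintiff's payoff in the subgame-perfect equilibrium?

62.5

Round 4 (the defendant proposes): the plaintiff will accept anything ≥ 0, so the defendant offers 0 and keeps 100.
Round 3 (the plaintiff proposes): rejecting gives the defendant an expected 0.5 × 100 = 50, so the plaintiff offers 50, keeping 50.
Round 2 (the defendant proposes): rejecting gives the plaintiff an expected 0.5 × 50 = 25; the defendant offers that and keeps 75.
Round 1 (the plaintiff proposes): rejecting gives the defendant an expected 0.5 × 75 = 37.5, so the plaintiff offers 37.5, keeping 62.5.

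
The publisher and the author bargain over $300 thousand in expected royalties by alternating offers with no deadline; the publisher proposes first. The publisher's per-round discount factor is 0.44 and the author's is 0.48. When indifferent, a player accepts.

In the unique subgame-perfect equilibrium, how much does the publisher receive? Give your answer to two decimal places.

In a stationary SPE each proposer offers the other exactly their discounted continuation value.
If the publisher keeps x when proposing and the author keeps y when proposing, then x = 300 − 0.48y and y = 300 − 0.44x.
Solving: x = 300(1 − 0.48) / (1 − 0.44·0.48) = 156 / 0.7888 ≈ 197.7688.
The author gets 300 − 197.7688 ≈ 102.2312.

197.77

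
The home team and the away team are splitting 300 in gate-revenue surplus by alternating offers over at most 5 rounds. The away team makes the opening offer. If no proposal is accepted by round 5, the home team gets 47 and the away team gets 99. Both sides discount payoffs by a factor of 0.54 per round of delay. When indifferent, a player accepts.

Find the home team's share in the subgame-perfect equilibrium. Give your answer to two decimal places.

100.25

Round 5 (the away team proposes): the home team gets 47 if talks fail, so the away team offers 47 and keeps 253.
Round 4 (the home team proposes): the away team can get 253 next round, worth 0.54 × 253 = 136.62 now; the home team offers that and keeps 163.38.
Round 3 (the away team proposes): the home team can get 163.38 next round, worth 0.54 × 163.38 = 88.2252 now, so the away team offers 88.2252, keeping 211.7748.
Round 2 (the home team proposes): the away team can get 211.7748 next round, worth 0.54 × 211.7748 = 114.358392 now; the home team offers that and keeps 185.641608.
Round 1 (the away team proposes): the home team can get 185.641608 next round, worth 0.54 × 185.641608 = 100.24646832 now, so the away team offers 100.24646832, keeping 199.75353168.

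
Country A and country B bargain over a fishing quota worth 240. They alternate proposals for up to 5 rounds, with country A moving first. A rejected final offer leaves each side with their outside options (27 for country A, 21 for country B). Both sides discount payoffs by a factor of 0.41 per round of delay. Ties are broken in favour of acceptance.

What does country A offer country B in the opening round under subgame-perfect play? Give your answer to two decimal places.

68.41

Round 5 (country A proposes): country B gets 21 if talks fail, so country A offers 21 and keeps 219.
Round 4 (country B proposes): country A can get 219 next round, worth 0.41 × 219 = 89.79 now; country B offers that and keeps 150.21.
Round 3 (country A proposes): country B can get 150.21 next round, worth 0.41 × 150.21 = 61.5861 now, so country A offers 61.5861, keeping 178.4139.
Round 2 (country B proposes): country A can get 178.4139 next round, worth 0.41 × 178.4139 = 73.149699 now, so country B offers 73.149699, keeping 166.850301.
Round 1 (country A proposes): country B can get 166.850301 next round, worth 0.41 × 166.850301 = 68.40862341 now, so country A offers 68.40862341, keeping 171.59137659.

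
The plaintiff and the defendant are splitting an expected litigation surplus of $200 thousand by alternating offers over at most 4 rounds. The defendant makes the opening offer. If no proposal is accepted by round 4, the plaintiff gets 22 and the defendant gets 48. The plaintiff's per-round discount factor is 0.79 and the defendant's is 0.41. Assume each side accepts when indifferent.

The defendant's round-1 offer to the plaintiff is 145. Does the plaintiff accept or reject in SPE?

Round 4 (the plaintiff proposes): the defendant gets 48 if talks fail, so the plaintiff offers 48 and keeps 152.
Round 3 (the defendant proposes): the plaintiff can get 152 next round, worth 0.79 × 152 = 120.08 now; the defendant offers that and keeps 79.92.
Round 2 (the plaintiff proposes): the defendant can get 79.92 next round, worth 0.41 × 79.92 = 32.7672 now, so the plaintiff offers 32.7672, keeping 167.2328.
So by rejecting in round 1, the plaintiff gets 167.2328 next round, worth 0.79 × 167.2328 = 132.113912 now.
Offer 145 ≥ 132.113912, so the plaintiff accepts.

Accept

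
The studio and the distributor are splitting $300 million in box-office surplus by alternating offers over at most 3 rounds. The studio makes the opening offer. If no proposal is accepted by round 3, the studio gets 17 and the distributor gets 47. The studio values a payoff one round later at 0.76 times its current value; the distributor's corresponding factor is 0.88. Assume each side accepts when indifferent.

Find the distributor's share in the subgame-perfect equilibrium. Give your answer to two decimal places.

Round 3 (the studio proposes): the distributor gets 47 if talks fail, so the studio offers 47 and keeps 253.
Round 2 (the distributor proposes): the studio can get 253 next round, worth 0.76 × 253 = 192.28 now; the distributor offers that and keeps 107.72.
Round 1 (the studio proposes): the distributor can get 107.72 next round, worth 0.88 × 107.72 = 94.7936 now. The studio offers 94.7936 and keeps 300 − 94.7936 = 205.2064.

94.79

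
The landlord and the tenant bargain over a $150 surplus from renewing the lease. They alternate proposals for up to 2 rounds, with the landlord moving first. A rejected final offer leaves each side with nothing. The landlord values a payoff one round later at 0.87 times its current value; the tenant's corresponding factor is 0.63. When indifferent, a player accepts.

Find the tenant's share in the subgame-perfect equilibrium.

Round 2 (the tenant proposes): rejection yields 0 for the landlord; the tenant offers 0 and keeps 150.
Round 1 (the landlord proposes): the tenant can get 150 next round, worth 0.63 × 150 = 94.5 now, so the landlord offers 94.5, keeping 55.5.

94.5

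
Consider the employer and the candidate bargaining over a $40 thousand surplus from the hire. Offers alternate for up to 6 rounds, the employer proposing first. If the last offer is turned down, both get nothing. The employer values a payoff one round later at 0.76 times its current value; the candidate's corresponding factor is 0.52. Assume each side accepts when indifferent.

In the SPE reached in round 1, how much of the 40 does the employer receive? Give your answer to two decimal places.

Round 6 (the candidate proposes): the employer will accept anything ≥ 0, so the candidate offers 0 and keeps 40.
Round 5 (the employer proposes): the candidate can get 40 next round, worth 0.52 × 40 = 20.8 now. The employer offers 20.8 and keeps 40 − 20.8 = 19.2.
Round 4 (the candidate proposes): the employer can get 19.2 next round, worth 0.76 × 19.2 = 14.592 now; the candidate offers that and keeps 25.408.
Round 3 (the employer proposes): the candidate can get 25.408 next round, worth 0.52 × 25.408 = 13.21216 now. The employer offers 13.21216 and keeps 40 − 13.21216 = 26.78784.
Round 2 (the candidate proposes): the employer can get 26.78784 next round, worth 0.76 × 26.78784 = 20.3587584 now. The candidate offers 20.3587584 and keeps 40 − 20.3587584 = 19.6412416.
Round 1 (the employer proposes): the candidate can get 19.6412416 next round, worth 0.52 × 19.6412416 = 10.213445632 now, so the employer offers 10.213445632, keeping 29.786554368.

29.79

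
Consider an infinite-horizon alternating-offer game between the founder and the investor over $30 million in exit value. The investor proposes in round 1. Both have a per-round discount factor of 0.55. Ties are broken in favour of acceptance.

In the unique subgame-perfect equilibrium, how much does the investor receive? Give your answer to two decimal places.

When the investor proposes, the founder accepts any offer worth at least 0.55 times what the founder would get by proposing next round; and vice versa.
This gives x = 30 − 0.55y and y = 30 − 0.55x, where x and y are each side's share when it proposes.
Hence (1 − 0.55·0.55)x = 30(1 − 0.55), i.e. 0.6975·x = 13.5.
x ≈ 19.3548; the founder's share is 30 − x ≈ 10.6452.

19.35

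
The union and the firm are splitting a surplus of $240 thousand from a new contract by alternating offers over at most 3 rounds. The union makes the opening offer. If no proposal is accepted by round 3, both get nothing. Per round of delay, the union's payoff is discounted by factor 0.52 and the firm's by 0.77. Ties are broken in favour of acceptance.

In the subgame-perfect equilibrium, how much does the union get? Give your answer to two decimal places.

Round 3 (the union proposes): rejection yields 0 for the firm; the union offers 0 and keeps 240.
Round 2 (the firm proposes): the union can get 240 next round, worth 0.52 × 240 = 124.8 now. The firm offers 124.8 and keeps 240 − 124.8 = 115.2.
Round 1 (the union proposes): the firm can get 115.2 next round, worth 0.77 × 115.2 = 88.704 now. The union offers 88.704 and keeps 240 − 88.704 = 151.296.

151.30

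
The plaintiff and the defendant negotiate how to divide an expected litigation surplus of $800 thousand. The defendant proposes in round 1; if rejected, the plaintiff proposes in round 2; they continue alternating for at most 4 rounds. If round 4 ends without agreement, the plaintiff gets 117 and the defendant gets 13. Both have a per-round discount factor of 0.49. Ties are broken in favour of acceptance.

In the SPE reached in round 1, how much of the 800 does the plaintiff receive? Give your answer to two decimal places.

Round 4 (the plaintiff proposes): the defendant gets 13 if talks fail, so the plaintiff offers 13 and keeps 787.
Round 3 (the defendant proposes): the plaintiff can get 787 next round, worth 0.49 × 787 = 385.63 now, so the defendant offers 385.63, keeping 414.37.
Round 2 (the plaintiff proposes): the defendant can get 414.37 next round, worth 0.49 × 414.37 = 203.0413 now; the plaintiff offers that and keeps 596.9587.
Round 1 (the defendant proposes): the plaintiff can get 596.9587 next round, worth 0.49 × 596.9587 = 292.509763 now; the defendant offers that and keeps 507.490237.

292.51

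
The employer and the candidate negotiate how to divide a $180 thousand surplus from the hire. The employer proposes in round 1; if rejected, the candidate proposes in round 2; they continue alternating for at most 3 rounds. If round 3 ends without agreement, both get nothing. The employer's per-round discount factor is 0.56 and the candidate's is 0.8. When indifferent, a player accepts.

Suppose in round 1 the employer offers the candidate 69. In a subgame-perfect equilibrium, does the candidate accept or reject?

Accept

Work out the candidate's continuation value if the offer is rejected.
Round 3 (the employer proposes): the candidate will accept anything ≥ 0, so the employer offers 0 and keeps 180.
Round 2 (the candidate proposes): the employer can get 180 next round, worth 0.56 × 180 = 100.8 now; the candidate offers that and keeps 79.2.
So by rejecting in round 1, the candidate gets 79.2 next round, worth 0.8 × 79.2 = 63.36 now.
Offer 69 ≥ 63.36, so the candidate accepts.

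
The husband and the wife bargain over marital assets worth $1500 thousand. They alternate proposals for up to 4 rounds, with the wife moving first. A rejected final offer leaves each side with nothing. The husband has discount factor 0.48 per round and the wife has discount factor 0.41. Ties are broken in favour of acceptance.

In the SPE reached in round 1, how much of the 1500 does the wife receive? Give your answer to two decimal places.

933.50

Solve by backward induction from round 4.
Round 4 (the husband proposes): rejection yields 0 for the wife; the husband offers 0 and keeps 1500.
Round 3 (the wife proposes): the husband can get 1500 next round, worth 0.48 × 1500 = 720 now; the wife offers that and keeps 780.
Round 2 (the husband proposes): the wife can get 780 next round, worth 0.41 × 780 = 319.8 now. The husband offers 319.8 and keeps 1500 − 319.8 = 1180.2.
Round 1 (the wife proposes): the husband can get 1180.2 next round, worth 0.48 × 1180.2 = 566.496 now; the wife offers that and keeps 933.504.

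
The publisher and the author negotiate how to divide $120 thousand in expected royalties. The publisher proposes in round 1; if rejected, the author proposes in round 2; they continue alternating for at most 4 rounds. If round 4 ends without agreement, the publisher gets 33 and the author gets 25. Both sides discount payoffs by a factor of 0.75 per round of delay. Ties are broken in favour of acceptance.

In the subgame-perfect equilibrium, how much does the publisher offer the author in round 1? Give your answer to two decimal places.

Round 4 (the author proposes): the publisher gets 33 if talks fail, so the author offers 33 and keeps 87.
Round 3 (the publisher proposes): the author can get 87 next round, worth 0.75 × 87 = 65.25 now; the publisher offers that and keeps 54.75.
Round 2 (the author proposes): the publisher can get 54.75 next round, worth 0.75 × 54.75 = 41.0625 now; the author offers that and keeps 78.9375.
Round 1 (the publisher proposes): the author can get 78.9375 next round, worth 0.75 × 78.9375 = 59.203125 now, so the publisher offers 59.203125, keeping 60.796875.

59.20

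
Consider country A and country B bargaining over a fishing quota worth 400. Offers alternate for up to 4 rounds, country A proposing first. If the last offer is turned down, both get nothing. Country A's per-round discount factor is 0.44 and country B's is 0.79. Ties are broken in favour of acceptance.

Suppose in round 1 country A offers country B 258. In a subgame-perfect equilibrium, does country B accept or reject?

Reject

Work out country B's continuation value if the offer is rejected.
Round 4 (country B proposes): rejection yields 0 for country A; country B offers 0 and keeps 400.
Round 3 (country A proposes): country B can get 400 next round, worth 0.79 × 400 = 316 now, so country A offers 316, keeping 84.
Round 2 (country B proposes): country A can get 84 next round, worth 0.44 × 84 = 36.96 now. Country B offers 36.96 and keeps 400 − 36.96 = 363.04.
So by rejecting in round 1, country B gets 363.04 next round, worth 0.79 × 363.04 = 286.8016 now.
Offer 258 < 286.8016, so country B rejects.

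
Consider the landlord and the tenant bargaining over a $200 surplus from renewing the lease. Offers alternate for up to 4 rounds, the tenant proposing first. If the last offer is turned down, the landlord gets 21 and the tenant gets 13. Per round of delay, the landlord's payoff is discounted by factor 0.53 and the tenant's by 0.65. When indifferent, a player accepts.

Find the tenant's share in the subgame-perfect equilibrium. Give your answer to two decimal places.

Round 4 (the landlord proposes): the tenant gets 13 if talks fail, so the landlord offers 13 and keeps 187.
Round 3 (the tenant proposes): the landlord can get 187 next round, worth 0.53 × 187 = 99.11 now, so the tenant offers 99.11, keeping 100.89.
Round 2 (the landlord proposes): the tenant can get 100.89 next round, worth 0.65 × 100.89 = 65.5785 now. The landlord offers 65.5785 and keeps 200 − 65.5785 = 134.4215.
Round 1 (the tenant proposes): the landlord can get 134.4215 next round, worth 0.53 × 134.4215 = 71.243395 now. The tenant offers 71.243395 and keeps 200 − 71.243395 = 128.756605.

128.76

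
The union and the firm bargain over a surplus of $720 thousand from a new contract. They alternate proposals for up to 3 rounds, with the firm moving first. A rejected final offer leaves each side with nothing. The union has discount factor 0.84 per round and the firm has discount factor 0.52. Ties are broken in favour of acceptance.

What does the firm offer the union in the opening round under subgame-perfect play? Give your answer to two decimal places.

By backward induction:
Round 3 (the firm proposes): rejection yields 0 for the union; the firm offers 0 and keeps 720.
Round 2 (the union proposes): the firm can get 720 next round, worth 0.52 × 720 = 374.4 now, so the union offers 374.4, keeping 345.6.
Round 1 (the firm proposes): the union can get 345.6 next round, worth 0.84 × 345.6 = 290.304 now, so the firm offers 290.304, keeping 429.696.

290.30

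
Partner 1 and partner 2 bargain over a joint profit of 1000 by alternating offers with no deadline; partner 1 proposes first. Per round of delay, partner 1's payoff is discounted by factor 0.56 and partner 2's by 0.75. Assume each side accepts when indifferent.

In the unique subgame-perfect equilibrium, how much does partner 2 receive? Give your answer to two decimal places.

When partner 1 proposes, partner 2 accepts any offer worth at least 0.75 times what partner 2 would get by proposing next round; and vice versa.
This gives x = 1000 − 0.75y and y = 1000 − 0.56x, where x and y are each side's share when it proposes.
Hence (1 − 0.75·0.56)x = 1000(1 − 0.75), i.e. 0.58·x = 250.
x ≈ 431.0345; partner 2's share is 1000 − x ≈ 568.9655.

568.97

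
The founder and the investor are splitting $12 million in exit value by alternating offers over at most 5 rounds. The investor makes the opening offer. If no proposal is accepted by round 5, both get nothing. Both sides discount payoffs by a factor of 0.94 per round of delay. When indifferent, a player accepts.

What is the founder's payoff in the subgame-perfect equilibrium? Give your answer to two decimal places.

Work backward from the last round.
Round 5 (the investor proposes): the founder will accept anything ≥ 0, so the investor offers 0 and keeps 12.
Round 4 (the founder proposes): the investor can get 12 next round, worth 0.94 × 12 = 11.28 now. The founder offers 11.28 and keeps 12 − 11.28 = 0.72.
Round 3 (the investor proposes): the founder can get 0.72 next round, worth 0.94 × 0.72 = 0.6768 now. The investor offers 0.6768 and keeps 12 − 0.6768 = 11.3232.
Round 2 (the founder proposes): the investor can get 11.3232 next round, worth 0.94 × 11.3232 = 10.643808 now, so the founder offers 10.643808, keeping 1.356192.
Round 1 (the investor proposes): the founder can get 1.356192 next round, worth 0.94 × 1.356192 = 1.27482048 now; the investor offers that and keeps 10.72517952.

1.27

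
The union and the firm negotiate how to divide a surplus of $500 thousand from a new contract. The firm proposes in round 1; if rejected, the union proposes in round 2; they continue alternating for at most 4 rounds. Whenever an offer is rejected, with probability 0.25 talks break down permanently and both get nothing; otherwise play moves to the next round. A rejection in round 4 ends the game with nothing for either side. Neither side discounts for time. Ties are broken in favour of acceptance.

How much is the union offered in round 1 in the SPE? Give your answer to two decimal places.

304.69

Round 4 (the union proposes): the firm will accept anything ≥ 0, so the union offers 0 and keeps 500.
Round 3 (the firm proposes): rejecting gives the union an expected 0.75 × 500 = 375; the firm offers that and keeps 125.
Round 2 (the union proposes): rejecting gives the firm an expected 0.75 × 125 = 93.75; the union offers that and keeps 406.25.
Round 1 (the firm proposes): rejecting gives the union an expected 0.75 × 406.25 = 304.6875, so the firm offers 304.6875, keeping 195.3125.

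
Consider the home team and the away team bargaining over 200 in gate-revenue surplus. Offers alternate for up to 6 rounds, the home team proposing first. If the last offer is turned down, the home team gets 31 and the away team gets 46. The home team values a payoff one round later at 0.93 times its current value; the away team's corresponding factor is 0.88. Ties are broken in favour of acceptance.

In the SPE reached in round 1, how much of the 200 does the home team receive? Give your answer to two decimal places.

Round 6 (the away team proposes): the home team gets 31 if talks fail, so the away team offers 31 and keeps 169.
Round 5 (the home team proposes): the away team can get 169 next round, worth 0.88 × 169 = 148.72 now, so the home team offers 148.72, keeping 51.28.
Round 4 (the away team proposes): the home team can get 51.28 next round, worth 0.93 × 51.28 = 47.6904 now, so the away team offers 47.6904, keeping 152.3096.
Round 3 (the home team proposes): the away team can get 152.3096 next round, worth 0.88 × 152.3096 = 134.032448 now, so the home team offers 134.032448, keeping 65.967552.
Round 2 (the away team proposes): the home team can get 65.967552 next round, worth 0.93 × 65.967552 = 61.34982336 now. The away team offers 61.34982336 and keeps 200 − 61.34982336 = 138.65017664.
Round 1 (the home team proposes): the away team can get 138.65017664 next round, worth 0.88 × 138.65017664 = 122.0121554432 now; the home team offers that and keeps 77.9878445568.

77.99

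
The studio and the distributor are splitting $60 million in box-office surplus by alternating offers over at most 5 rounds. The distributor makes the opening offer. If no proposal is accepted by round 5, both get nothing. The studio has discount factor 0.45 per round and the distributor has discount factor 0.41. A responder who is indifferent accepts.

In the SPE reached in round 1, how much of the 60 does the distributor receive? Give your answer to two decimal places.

41.13

Round 5 (the distributor proposes): rejection yields 0 for the studio; the distributor offers 0 and keeps 60.
Round 4 (the studio proposes): the distributor can get 60 next round, worth 0.41 × 60 = 24.6 now; the studio offers that and keeps 35.4.
Round 3 (the distributor proposes): the studio can get 35.4 next round, worth 0.45 × 35.4 = 15.93 now. The distributor offers 15.93 and keeps 60 − 15.93 = 44.07.
Round 2 (the studio proposes): the distributor can get 44.07 next round, worth 0.41 × 44.07 = 18.0687 now; the studio offers that and keeps 41.9313.
Round 1 (the distributor proposes): the studio can get 41.9313 next round, worth 0.45 × 41.9313 = 18.869085 now; the distributor offers that and keeps 41.130915.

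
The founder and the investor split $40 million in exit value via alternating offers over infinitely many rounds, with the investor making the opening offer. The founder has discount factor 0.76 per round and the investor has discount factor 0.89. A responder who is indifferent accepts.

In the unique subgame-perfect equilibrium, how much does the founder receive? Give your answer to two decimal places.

10.33

When the investor proposes, the founder accepts any offer worth at least 0.76 times what the founder would get by proposing next round; and vice versa.
This gives x = 40 − 0.76y and y = 40 − 0.89x, where x and y are each side's share when it proposes.
Hence (1 − 0.76·0.89)x = 40(1 − 0.76), i.e. 0.3236·x = 9.6.
x ≈ 29.6663; the founder's share is 40 − x ≈ 10.3337.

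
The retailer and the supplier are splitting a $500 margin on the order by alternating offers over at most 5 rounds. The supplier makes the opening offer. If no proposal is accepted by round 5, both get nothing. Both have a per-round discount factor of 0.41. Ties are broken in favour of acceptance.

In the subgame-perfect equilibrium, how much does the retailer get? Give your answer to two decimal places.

141.28

By backward induction:
Round 5 (the supplier proposes): rejection yields 0 for the retailer; the supplier offers 0 and keeps 500.
Round 4 (the retailer proposes): the supplier can get 500 next round, worth 0.41 × 500 = 205 now. The retailer offers 205 and keeps 500 − 205 = 295.
Round 3 (the supplier proposes): the retailer can get 295 next round, worth 0.41 × 295 = 120.95 now, so the supplier offers 120.95, keeping 379.05.
Round 2 (the retailer proposes): the supplier can get 379.05 next round, worth 0.41 × 379.05 = 155.4105 now; the retailer offers that and keeps 344.5895.
Round 1 (the supplier proposes): the retailer can get 344.5895 next round, worth 0.41 × 344.5895 = 141.281695 now, so the supplier offers 141.281695, keeping 358.718305.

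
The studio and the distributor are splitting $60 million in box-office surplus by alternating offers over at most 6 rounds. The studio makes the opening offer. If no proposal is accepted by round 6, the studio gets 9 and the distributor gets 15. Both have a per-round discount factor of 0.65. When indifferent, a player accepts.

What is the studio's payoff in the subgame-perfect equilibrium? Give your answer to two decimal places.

Work backward from the last round.
Round 6 (the distributor proposes): the studio gets 9 if talks fail, so the distributor offers 9 and keeps 51.
Round 5 (the studio proposes): the distributor can get 51 next round, worth 0.65 × 51 = 33.15 now; the studio offers that and keeps 26.85.
Round 4 (the distributor proposes): the studio can get 26.85 next round, worth 0.65 × 26.85 = 17.4525 now. The distributor offers 17.4525 and keeps 60 − 17.4525 = 42.5475.
Round 3 (the studio proposes): the distributor can get 42.5475 next round, worth 0.65 × 42.5475 = 27.655875 now, so the studio offers 27.655875, keeping 32.344125.
Round 2 (the distributor proposes): the studio can get 32.344125 next round, worth 0.65 × 32.344125 = 21.02368125 now, so the distributor offers 21.02368125, keeping 38.97631875.
Round 1 (the studio proposes): the distributor can get 38.97631875 next round, worth 0.65 × 38.97631875 = 25.3346071875 now; the studio offers that and keeps 34.6653928125.

34.67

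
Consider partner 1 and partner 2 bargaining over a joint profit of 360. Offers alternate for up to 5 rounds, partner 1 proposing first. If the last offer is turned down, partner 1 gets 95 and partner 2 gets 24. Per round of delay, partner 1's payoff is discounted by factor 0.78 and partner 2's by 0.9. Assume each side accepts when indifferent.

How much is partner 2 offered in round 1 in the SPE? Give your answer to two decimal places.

Solve by backward induction from round 5.
Round 5 (partner 1 proposes): partner 2 gets 24 if talks fail, so partner 1 offers 24 and keeps 336.
Round 4 (partner 2 proposes): partner 1 can get 336 next round, worth 0.78 × 336 = 262.08 now. Partner 2 offers 262.08 and keeps 360 − 262.08 = 97.92.
Round 3 (partner 1 proposes): partner 2 can get 97.92 next round, worth 0.9 × 97.92 = 88.128 now; partner 1 offers that and keeps 271.872.
Round 2 (partner 2 proposes): partner 1 can get 271.872 next round, worth 0.78 × 271.872 = 212.06016 now; partner 2 offers that and keeps 147.93984.
Round 1 (partner 1 proposes): partner 2 can get 147.93984 next round, worth 0.9 × 147.93984 = 133.145856 now, so partner 1 offers 133.145856, keeping 226.854144.

133.15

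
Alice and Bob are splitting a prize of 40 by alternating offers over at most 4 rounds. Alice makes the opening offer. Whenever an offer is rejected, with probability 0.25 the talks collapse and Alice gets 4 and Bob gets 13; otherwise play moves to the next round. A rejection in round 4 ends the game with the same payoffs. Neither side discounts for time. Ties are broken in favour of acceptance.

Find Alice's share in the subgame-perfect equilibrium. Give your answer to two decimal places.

12.98

Round 4 (Bob proposes): Alice gets 4 if talks fail, so Bob offers 4 and keeps 36.
Round 3 (Alice proposes): rejecting gives Bob an expected 0.75 × 36 + 0.25 × 13 = 30.25; Alice offers that and keeps 9.75.
Round 2 (Bob proposes): rejecting gives Alice an expected 0.75 × 9.75 + 0.25 × 4 = 8.3125, so Bob offers 8.3125, keeping 31.6875.
Round 1 (Alice proposes): rejecting gives Bob an expected 0.75 × 31.6875 + 0.25 × 13 = 27.015625. Alice offers 27.015625 and keeps 40 − 27.015625 = 12.984375.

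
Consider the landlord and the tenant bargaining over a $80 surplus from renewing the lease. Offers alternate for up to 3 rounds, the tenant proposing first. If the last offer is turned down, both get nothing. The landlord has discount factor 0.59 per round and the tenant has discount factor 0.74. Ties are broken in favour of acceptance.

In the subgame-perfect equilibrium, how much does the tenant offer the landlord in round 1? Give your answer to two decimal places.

Work backward from the last round.
Round 3 (the tenant proposes): the landlord will accept anything ≥ 0, so the tenant offers 0 and keeps 80.
Round 2 (the landlord proposes): the tenant can get 80 next round, worth 0.74 × 80 = 59.2 now; the landlord offers that and keeps 20.8.
Round 1 (the tenant proposes): the landlord can get 20.8 next round, worth 0.59 × 20.8 = 12.272 now; the tenant offers that and keeps 67.728.

12.27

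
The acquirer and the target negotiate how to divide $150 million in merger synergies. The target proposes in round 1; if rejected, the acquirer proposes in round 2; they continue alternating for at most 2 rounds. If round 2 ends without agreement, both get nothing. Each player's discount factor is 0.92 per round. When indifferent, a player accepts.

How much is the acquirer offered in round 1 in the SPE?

138

Round 2 (the acquirer proposes): the target will accept anything ≥ 0, so the acquirer offers 0 and keeps 150.
Round 1 (the target proposes): the acquirer can get 150 next round, worth 0.92 × 150 = 138 now; the target offers that and keeps 12.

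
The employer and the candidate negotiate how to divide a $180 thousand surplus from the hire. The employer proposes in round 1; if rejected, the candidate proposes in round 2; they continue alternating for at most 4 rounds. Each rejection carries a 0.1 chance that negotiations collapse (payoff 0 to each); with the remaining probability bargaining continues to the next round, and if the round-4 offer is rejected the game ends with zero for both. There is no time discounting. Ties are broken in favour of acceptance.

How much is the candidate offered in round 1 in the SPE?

147.42

Round 4 (the candidate proposes): the employer will accept anything ≥ 0, so the candidate offers 0 and keeps 180.
Round 3 (the employer proposes): rejecting gives the candidate an expected 0.9 × 180 = 162. The employer offers 162 and keeps 180 − 162 = 18.
Round 2 (the candidate proposes): rejecting gives the employer an expected 0.9 × 18 = 16.2. The candidate offers 16.2 and keeps 180 − 16.2 = 163.8.
Round 1 (the employer proposes): rejecting gives the candidate an expected 0.9 × 163.8 = 147.42; the employer offers that and keeps 32.58.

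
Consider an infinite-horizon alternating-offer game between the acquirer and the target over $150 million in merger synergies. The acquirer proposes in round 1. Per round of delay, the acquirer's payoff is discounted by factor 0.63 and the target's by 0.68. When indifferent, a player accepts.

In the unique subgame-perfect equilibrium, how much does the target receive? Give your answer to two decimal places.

66.03

Let x be the acquirer's share when the acquirer proposes and y be the target's share when the target proposes.
The target accepts iff offered ≥ 0.68·y, so x = 150 − 0.68y. Symmetrically y = 150 − 0.63x.
Substituting: x = 150 − 0.68(150 − 0.63x), giving x(1 − 0.63·0.68) = 150(1 − 0.68).
So x = 150 × 0.32 / 0.5716 ≈ 83.9748, and the target receives 150 − x ≈ 66.0252.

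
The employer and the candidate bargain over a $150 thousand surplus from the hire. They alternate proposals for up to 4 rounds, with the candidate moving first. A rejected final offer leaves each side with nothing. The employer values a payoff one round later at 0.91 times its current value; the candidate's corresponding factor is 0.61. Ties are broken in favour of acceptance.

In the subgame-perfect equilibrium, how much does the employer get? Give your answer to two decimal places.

129.01

Work backward from the last round.
Round 4 (the employer proposes): rejection yields 0 for the candidate; the employer offers 0 and keeps 150.
Round 3 (the candidate proposes): the employer can get 150 next round, worth 0.91 × 150 = 136.5 now, so the candidate offers 136.5, keeping 13.5.
Round 2 (the employer proposes): the candidate can get 13.5 next round, worth 0.61 × 13.5 = 8.235 now; the employer offers that and keeps 141.765.
Round 1 (the candidate proposes): the employer can get 141.765 next round, worth 0.91 × 141.765 = 129.00615 now, so the candidate offers 129.00615, keeping 20.99385.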